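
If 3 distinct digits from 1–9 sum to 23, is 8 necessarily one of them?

The only way to make 23 from 3 distinct digits is {6,8,9}, which contains 8.

Yes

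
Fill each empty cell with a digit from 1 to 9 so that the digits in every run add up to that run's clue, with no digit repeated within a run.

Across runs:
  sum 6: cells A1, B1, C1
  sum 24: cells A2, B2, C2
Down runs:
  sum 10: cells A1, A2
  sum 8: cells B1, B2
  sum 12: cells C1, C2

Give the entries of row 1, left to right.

6 in 3 cells must be {1,2,3}; 24 in 3 cells must be {7,8,9}.
The 6 across and the 12 down share only 3, so C1 = 3.
The 24 across and the 8 down share only 7, so B2 = 7.
C2 = 12 − 3 = 9 completes the 12 down.
B1 = 8 − 7 = 1 completes the 8 down.
A2 = 24 − 16 = 8 completes the 24 across.
A1 = 6 − 4 = 2 completes the 6 across.

2 1 3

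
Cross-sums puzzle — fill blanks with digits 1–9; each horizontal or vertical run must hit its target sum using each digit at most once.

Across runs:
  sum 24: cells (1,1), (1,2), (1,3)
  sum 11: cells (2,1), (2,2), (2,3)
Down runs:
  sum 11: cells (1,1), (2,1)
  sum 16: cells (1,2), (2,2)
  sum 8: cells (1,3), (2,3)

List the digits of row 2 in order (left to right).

3, 7, 1

24 in 3 cells must be {7,8,9}; 16 in 2 cells must be {7,9}.
The 24 across and the 8 down share only 7, so (1,3) = 7.
The 11 across and the 16 down share only 7, so (2,2) = 7.
(2,3) = 8 − 7 = 1 completes the 8 down.
(1,2) = 16 − 7 = 9 completes the 16 down.
(2,1) = 11 − 8 = 3 completes the 11 across.
(1,1) = 24 − 16 = 8 completes the 24 across.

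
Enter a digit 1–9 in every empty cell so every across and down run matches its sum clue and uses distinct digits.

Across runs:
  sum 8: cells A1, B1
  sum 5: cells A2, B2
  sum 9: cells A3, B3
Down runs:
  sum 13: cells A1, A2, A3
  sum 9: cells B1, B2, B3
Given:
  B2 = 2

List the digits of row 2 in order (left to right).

3 2

A2 = 5 − 2 = 3 completes the 5 across.
No cell is forced outright now. A1 can only be 1 or 2 or 6 (the digits allowed by both its 8 across and its 13 down). If A1 = 1: then B1 would have to be in {7} for the 8 across but in {1,3,4,6} for the 9 down — contradiction. If A1 = 6: then B1 would have to be in {2} for the 8 across but in {1,3,4,6} for the 9 down — contradiction. So A1 = 2.
B1 = 8 − 2 = 6 completes the 8 across.
A3 = 13 − 5 = 8 completes the 13 down.
B3 = 9 − 8 = 1 completes the 9 across.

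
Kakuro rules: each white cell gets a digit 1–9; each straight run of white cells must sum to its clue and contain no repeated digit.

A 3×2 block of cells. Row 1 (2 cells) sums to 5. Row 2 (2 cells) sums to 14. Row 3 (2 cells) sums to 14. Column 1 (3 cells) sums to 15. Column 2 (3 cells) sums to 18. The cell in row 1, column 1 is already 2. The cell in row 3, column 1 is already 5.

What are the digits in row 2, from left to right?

8 6

(1,2) = 5 − 2 = 3 completes the 5 across.
(2,1) = 15 − 7 = 8 completes the 15 down.
(2,2) = 14 − 8 = 6 completes the 14 across.
(3,2) = 14 − 5 = 9 completes the 14 across.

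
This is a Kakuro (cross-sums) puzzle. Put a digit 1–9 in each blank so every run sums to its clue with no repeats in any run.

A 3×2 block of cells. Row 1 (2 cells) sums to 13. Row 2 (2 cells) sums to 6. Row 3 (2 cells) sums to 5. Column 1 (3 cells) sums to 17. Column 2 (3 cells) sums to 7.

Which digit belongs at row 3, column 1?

3

7 in 3 cells must be {1,2,4}.
The 13 across and the 7 down share only 4, so (1,2) = 4.
(1,1) = 13 − 4 = 9 completes the 13 across.
Nothing is forced directly, so branch on (2,2), whose candidates are 1 or 2. If (2,2) = 2: then (2,1) would have to be in {4} for the 6 across but in {1,2,3,5,6,7} for the 17 down — contradiction. So (2,2) = 1.
(2,1) = 6 − 1 = 5 completes the 6 across.
(3,1) = 17 − 14 = 3 completes the 17 down.
(3,2) = 5 − 3 = 2 completes the 5 across.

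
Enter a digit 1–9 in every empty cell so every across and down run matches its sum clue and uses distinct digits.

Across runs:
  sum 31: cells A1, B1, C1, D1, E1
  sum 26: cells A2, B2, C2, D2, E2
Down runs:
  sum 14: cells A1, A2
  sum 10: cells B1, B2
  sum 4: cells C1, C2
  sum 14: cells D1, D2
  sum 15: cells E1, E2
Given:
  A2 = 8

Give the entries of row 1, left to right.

6 8 3 5 9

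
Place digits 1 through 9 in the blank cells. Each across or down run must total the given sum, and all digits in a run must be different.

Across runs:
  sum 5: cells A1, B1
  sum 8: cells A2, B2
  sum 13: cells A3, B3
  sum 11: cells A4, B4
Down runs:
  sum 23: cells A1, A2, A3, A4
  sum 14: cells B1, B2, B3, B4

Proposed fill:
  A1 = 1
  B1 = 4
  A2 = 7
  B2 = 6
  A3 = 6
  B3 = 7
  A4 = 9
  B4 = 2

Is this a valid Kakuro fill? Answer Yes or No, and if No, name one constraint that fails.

No — the down run B1–B4 sums to 19, not 14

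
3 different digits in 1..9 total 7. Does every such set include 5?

No

The only way to make 7 from 3 distinct digits is {1,2,4}, which does not contain 5.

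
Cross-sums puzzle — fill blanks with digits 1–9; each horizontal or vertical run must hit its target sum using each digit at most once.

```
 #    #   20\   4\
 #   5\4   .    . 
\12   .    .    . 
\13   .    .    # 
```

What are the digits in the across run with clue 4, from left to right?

4 in 2 cells must be {1,3}.
The 4 across and the 20 down share only 3, so R1C2 = 3.
R1C3 = 4 − 3 = 1 completes the 4 across.
R2C3 = 4 − 1 = 3 completes the 4 down.
Intersecting the 13 across with the 5 down forces R3C1 = 4.
R3C2 = 13 − 4 = 9 completes the 13 across.
R2C1 = 5 − 4 = 1 completes the 5 down.
R2C2 = 12 − 4 = 8 completes the 12 across.

3 1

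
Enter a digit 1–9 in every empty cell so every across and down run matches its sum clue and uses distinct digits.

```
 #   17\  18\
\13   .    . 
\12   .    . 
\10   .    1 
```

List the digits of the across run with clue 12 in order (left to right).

3, 9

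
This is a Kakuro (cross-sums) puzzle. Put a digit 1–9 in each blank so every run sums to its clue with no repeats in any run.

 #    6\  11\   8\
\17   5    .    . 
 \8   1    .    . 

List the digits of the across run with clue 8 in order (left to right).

Given what's placed, R1C3 must be 3 to fit the 17 across and 8 down.
R2C3 = 8 − 3 = 5 completes the 8 down.
R1C2 = 17 − 8 = 9 completes the 17 across.
R2C2 = 8 − 6 = 2 completes the 8 across.

1 2 5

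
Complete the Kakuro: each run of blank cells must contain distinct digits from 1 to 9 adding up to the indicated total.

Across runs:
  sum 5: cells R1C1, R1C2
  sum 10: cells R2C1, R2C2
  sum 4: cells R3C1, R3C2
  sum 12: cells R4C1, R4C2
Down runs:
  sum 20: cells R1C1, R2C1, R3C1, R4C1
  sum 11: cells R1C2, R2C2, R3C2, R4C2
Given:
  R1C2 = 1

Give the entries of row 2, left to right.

8 2

4 in 2 cells must be {1,3}; 11 in 4 cells must be {1,2,3,5}.
R1C1 = 5 − 1 = 4 completes the 5 across.
Given what's placed, R3C2 must be 3 to fit the 4 across and 11 down.
R4C2 = 5: the only remaining digit allowed by both the 12 across and the 11 down.
R2C2 = 11 − 9 = 2 completes the 11 down.
R3C1 = 4 − 3 = 1 completes the 4 across.
R4C1 = 12 − 5 = 7 completes the 12 across.
R2C1 = 10 − 2 = 8 completes the 10 across.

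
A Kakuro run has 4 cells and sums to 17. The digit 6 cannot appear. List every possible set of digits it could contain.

{1,2,5,9}; {1,3,4,9}; {1,3,5,8}; {1,4,5,7}; {2,3,4,8}; {2,3,5,7}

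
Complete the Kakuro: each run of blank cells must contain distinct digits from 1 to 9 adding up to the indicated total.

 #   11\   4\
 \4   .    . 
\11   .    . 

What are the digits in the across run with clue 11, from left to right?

8 3

4 in 2 cells must be {1,3}.
The 4 across and the 11 down share only 3, so R1C1 = 3.
R1C2 = 4 − 3 = 1 completes the 4 across.
R2C1 = 11 − 3 = 8 completes the 11 down.
R2C2 = 11 − 8 = 3 completes the 11 across.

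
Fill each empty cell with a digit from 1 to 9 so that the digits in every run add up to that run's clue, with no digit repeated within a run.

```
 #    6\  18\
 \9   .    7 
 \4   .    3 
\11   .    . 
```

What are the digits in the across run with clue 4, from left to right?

1 3

4 in 2 cells must be {1,3}; 6 in 3 cells must be {1,2,3}.
R1C1 = 9 − 7 = 2 completes the 9 across.
R2C1 = 4 − 3 = 1 completes the 4 across.
R3C1 = 6 − 3 = 3 completes the 6 down.
R3C2 = 11 − 3 = 8 completes the 11 across.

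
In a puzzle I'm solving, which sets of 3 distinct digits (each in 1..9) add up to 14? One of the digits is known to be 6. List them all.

3 distinct digits from 1–9 sum between 6 and 24.
Keeping only sets containing 6.

{1,6,7}; {3,5,6}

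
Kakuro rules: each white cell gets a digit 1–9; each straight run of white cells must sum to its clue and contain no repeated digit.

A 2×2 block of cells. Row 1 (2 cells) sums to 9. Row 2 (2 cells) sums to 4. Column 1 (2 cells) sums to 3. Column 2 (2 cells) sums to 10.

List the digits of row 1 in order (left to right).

2 7

4 in 2 cells must be {1,3}; 3 in 2 cells must be {1,2}.
The 4 across and the 3 down share only 1, so (2,1) = 1.
(2,2) = 4 − 1 = 3 completes the 4 across.
(1,1) = 3 − 1 = 2 completes the 3 down.
(1,2) = 9 − 2 = 7 completes the 9 across.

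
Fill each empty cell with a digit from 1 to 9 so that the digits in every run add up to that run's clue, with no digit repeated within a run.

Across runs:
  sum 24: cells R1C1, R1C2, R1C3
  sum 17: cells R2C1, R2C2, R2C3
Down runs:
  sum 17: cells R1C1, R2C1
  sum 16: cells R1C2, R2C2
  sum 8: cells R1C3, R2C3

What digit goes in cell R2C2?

7

24 in 3 cells must be {7,8,9}; 17 in 2 cells must be {8,9}; 16 in 2 cells must be {7,9}.
The 24 across and the 8 down share only 7, so R1C3 = 7.
R2C3 = 8 − 7 = 1 completes the 8 down.
Given what's placed, R1C2 must be 9 to fit the 24 across and 16 down.
R2C1 = 9: the only remaining digit allowed by both the 17 across and the 17 down.
R2C2 = 17 − 10 = 7 completes the 17 across.
R1C1 = 24 − 16 = 8 completes the 24 across.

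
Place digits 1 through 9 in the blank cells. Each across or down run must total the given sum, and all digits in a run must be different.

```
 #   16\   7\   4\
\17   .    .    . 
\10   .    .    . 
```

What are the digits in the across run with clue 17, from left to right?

16 in 2 cells must be {7,9}; 4 in 2 cells must be {1,3}.
The 10 across and the 16 down share only 7, so R2C1 = 7.
Given what's placed, R2C3 must be 1 to fit the 10 across and 4 down.
R1C1 = 16 − 7 = 9 completes the 16 down.
R1C3 = 4 − 1 = 3 completes the 4 down.
R2C2 = 10 − 8 = 2 completes the 10 across.
R1C2 = 17 − 12 = 5 completes the 17 across.

9, 5, 3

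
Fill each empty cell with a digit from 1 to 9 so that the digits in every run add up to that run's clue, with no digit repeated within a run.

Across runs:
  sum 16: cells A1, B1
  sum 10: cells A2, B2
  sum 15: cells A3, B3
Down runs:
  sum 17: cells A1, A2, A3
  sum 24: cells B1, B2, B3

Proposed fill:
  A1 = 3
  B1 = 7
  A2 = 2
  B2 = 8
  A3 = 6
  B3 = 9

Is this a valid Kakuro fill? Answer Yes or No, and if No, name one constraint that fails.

No — the down run A1–A3 sums to 11, not 17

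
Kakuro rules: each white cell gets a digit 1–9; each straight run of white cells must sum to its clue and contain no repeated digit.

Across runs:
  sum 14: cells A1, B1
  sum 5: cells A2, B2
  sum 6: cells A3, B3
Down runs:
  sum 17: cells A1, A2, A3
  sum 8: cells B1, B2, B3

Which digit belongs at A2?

The 14 across and the 8 down share only 5, so B1 = 5.
A1 = 14 − 5 = 9 completes the 14 across.
Nothing is forced directly, so branch on B2, whose candidates are 1 or 2. If B2 = 1: then A2 would have to be in {4} for the 5 across but in {1,2,3,5,6,7} for the 17 down — contradiction. So B2 = 2.
A2 = 5 − 2 = 3 completes the 5 across.
A3 = 17 − 12 = 5 completes the 17 down.
B3 = 6 − 5 = 1 completes the 6 across.

3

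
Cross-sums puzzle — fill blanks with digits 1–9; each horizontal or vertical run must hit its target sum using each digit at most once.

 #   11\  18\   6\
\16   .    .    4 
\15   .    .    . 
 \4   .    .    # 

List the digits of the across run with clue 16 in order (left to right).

4 in 2 cells must be {1,3}.
R2C3 = 6 − 4 = 2 completes the 6 down.
Nothing is forced directly, so branch on R3C1, whose candidates are 1 or 3. If R3C1 = 3: that forces R1C1 = 7, R1C2 = 5, after which R2C1 would have to be in {4,5,6,7,8,9} for the 15 across but in {1} for the 11 down — contradiction. So R3C1 = 1.
R3C2 = 4 − 1 = 3 completes the 4 across.
Nothing is forced directly, so branch on R1C1, whose candidates are 3 or 7. If R1C1 = 7: then R1C2 would have to be in {5} for the 16 across but in {6,7,8,9} for the 18 down — contradiction. So R1C1 = 3.
R1C2 = 16 − 7 = 9 completes the 16 across.
R2C1 = 11 − 4 = 7 completes the 11 down.
R2C2 = 15 − 9 = 6 completes the 15 across.

3 9 4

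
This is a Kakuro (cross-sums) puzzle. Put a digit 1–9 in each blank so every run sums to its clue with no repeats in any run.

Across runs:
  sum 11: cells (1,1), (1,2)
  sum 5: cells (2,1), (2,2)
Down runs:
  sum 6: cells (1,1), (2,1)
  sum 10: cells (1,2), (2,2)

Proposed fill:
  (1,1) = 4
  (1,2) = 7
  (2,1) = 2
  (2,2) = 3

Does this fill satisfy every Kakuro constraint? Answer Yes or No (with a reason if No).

Across: 4+7=11; 2+3=5. Down: 4+2=6; 7+3=10. No digit repeats within any run.

Yes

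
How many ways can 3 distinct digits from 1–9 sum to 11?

3 distinct digits from 1–9 sum between 6 and 24.
Enumerating: {1,2,8}, {1,3,7}, {1,4,6}, {2,3,6}, {2,4,5}.

5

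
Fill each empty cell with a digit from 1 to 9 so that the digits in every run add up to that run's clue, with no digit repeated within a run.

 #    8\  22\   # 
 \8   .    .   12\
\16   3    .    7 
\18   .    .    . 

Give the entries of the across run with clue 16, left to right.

3 6 7

R1C1 = 1: the only remaining digit allowed by both the 8 across and the 8 down.
R1C2 = 8 − 1 = 7 completes the 8 across.
R2C2 = 16 − 10 = 6 completes the 16 across.
R3C1 = 8 − 4 = 4 completes the 8 down.
R3C2 = 22 − 13 = 9 completes the 22 down.
R3C3 = 18 − 13 = 5 completes the 18 across.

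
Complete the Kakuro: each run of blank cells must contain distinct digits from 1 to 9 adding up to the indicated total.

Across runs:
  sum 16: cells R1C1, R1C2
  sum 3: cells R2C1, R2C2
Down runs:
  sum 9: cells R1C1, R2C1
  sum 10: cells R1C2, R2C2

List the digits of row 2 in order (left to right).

2 1

16 in 2 cells must be {7,9}; 3 in 2 cells must be {1,2}.
The 16 across and the 9 down share only 7, so R1C1 = 7.
R1C2 = 16 − 7 = 9 completes the 16 across.
R2C1 = 9 − 7 = 2 completes the 9 down.
R2C2 = 3 − 2 = 1 completes the 3 across.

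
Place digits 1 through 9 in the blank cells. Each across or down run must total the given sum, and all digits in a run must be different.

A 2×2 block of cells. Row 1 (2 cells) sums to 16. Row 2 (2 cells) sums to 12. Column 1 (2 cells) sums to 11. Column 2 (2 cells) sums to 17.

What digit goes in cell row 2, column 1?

16 in 2 cells must be {7,9}; 17 in 2 cells must be {8,9}.
The 16 across and the 17 down share only 9, so (1,2) = 9.
(2,2) = 17 − 9 = 8 completes the 17 down.
(1,1) = 16 − 9 = 7 completes the 16 across.
(2,1) = 12 − 8 = 4 completes the 12 across.

4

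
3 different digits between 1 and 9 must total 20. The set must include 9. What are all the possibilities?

3 distinct digits from 1–9 sum between 6 and 24.
Keeping only sets containing 9.

{3,8,9}; {4,7,9}; {5,6,9}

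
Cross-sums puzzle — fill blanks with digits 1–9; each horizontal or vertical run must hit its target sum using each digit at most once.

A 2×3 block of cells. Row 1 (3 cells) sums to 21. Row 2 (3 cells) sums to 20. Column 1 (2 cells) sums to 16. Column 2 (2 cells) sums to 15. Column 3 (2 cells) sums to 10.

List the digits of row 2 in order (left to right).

9, 7, 4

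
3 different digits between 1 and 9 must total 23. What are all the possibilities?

{6,8,9}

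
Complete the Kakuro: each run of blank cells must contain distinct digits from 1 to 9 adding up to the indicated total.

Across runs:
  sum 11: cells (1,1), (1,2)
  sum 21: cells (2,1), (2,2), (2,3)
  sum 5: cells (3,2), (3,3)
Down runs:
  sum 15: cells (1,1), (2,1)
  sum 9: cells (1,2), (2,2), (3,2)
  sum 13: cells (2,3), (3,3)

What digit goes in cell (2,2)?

The 5 across and the 13 down share only 4, so (3,3) = 4.
(2,3) = 13 − 4 = 9 completes the 13 down.
(3,2) = 5 − 4 = 1 completes the 5 across.
(2,2) = 5: the only remaining digit allowed by both the 21 across and the 9 down.
(1,2) = 9 − 6 = 3 completes the 9 down.
(2,1) = 21 − 14 = 7 completes the 21 across.
(1,1) = 11 − 3 = 8 completes the 11 across.

5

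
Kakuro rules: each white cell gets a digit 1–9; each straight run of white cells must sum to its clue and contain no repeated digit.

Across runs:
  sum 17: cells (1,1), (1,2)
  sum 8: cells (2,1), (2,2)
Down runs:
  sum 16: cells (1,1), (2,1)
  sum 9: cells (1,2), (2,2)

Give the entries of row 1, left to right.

9 8

17 in 2 cells must be {8,9}; 16 in 2 cells must be {7,9}.
The 17 across and the 16 down share only 9, so (1,1) = 9.
(1,2) = 17 − 9 = 8 completes the 17 across.
(2,1) = 16 − 9 = 7 completes the 16 down.
(2,2) = 8 − 7 = 1 completes the 8 across.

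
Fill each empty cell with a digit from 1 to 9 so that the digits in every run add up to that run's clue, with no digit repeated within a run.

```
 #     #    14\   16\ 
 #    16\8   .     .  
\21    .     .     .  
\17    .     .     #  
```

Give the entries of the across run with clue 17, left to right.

17 in 2 cells must be {8,9}; 16 in 2 cells must be {7,9}.
The 8 across and the 16 down share only 7, so R1C3 = 7.
R2C3 = 16 − 7 = 9 completes the 16 down.
Intersecting the 17 across with the 16 down forces R3C1 = 9.
R3C2 = 17 − 9 = 8 completes the 17 across.
R1C2 = 8 − 7 = 1 completes the 8 across.
R2C1 = 16 − 9 = 7 completes the 16 down.
R2C2 = 21 − 16 = 5 completes the 21 across.

9 8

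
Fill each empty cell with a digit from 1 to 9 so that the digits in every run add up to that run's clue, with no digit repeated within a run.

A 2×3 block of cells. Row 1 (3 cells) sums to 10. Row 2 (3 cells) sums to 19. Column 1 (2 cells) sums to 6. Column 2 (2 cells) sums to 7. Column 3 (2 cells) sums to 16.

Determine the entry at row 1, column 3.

7

16 in 2 cells must be {7,9}.
The 10 across and the 16 down share only 7, so (1,3) = 7.
(2,3) = 16 − 7 = 9 completes the 16 down.
Nothing is forced directly, so branch on (2,1), whose candidates are 2 or 4. If (2,1) = 2: then (1,1) would have to be in {1,2} for the 10 across but in {4} for the 6 down — contradiction. So (2,1) = 4.
(1,1) = 6 − 4 = 2 completes the 6 down.
(1,2) = 10 − 9 = 1 completes the 10 across.
(2,2) = 19 − 13 = 6 completes the 19 across.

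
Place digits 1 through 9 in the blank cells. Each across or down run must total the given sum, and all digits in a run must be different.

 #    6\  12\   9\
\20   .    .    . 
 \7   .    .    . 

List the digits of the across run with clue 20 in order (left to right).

7 in 3 cells must be {1,2,4}.
The 7 across and the 12 down share only 4, so R2C2 = 4.
R1C2 = 12 − 4 = 8 completes the 12 down.
Given what's placed, R1C1 must be 5 to fit the 20 across and 6 down.
R1C3 = 20 − 13 = 7 completes the 20 across.
R2C1 = 6 − 5 = 1 completes the 6 down.
R2C3 = 7 − 5 = 2 completes the 7 across.

5 8 7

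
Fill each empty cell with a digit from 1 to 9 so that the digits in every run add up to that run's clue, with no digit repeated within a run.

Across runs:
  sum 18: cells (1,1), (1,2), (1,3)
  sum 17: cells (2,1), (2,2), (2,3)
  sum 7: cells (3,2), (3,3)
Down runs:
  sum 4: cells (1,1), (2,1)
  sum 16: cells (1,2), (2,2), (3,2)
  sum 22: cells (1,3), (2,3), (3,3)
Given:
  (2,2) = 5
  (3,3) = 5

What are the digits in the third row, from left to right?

4 in 2 cells must be {1,3}.
Given what's placed, (2,1) must be 3 to fit the 17 across and 4 down.
(2,3) = 17 − 8 = 9 completes the 17 across.
(3,2) = 7 − 5 = 2 completes the 7 across.
(1,1) = 4 − 3 = 1 completes the 4 down.
(1,2) = 16 − 7 = 9 completes the 16 down.
(1,3) = 18 − 10 = 8 completes the 18 across.

2, 5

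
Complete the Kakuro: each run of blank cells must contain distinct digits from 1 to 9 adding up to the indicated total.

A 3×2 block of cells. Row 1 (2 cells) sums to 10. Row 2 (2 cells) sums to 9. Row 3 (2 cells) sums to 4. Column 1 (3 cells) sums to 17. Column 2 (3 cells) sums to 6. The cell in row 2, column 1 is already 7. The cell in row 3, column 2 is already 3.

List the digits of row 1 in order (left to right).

4 in 2 cells must be {1,3}; 6 in 3 cells must be {1,2,3}.
(2,2) = 9 − 7 = 2 completes the 9 across.
(3,1) = 4 − 3 = 1 completes the 4 across.
(1,1) = 17 − 8 = 9 completes the 17 down.
(1,2) = 10 − 9 = 1 completes the 10 across.

9 1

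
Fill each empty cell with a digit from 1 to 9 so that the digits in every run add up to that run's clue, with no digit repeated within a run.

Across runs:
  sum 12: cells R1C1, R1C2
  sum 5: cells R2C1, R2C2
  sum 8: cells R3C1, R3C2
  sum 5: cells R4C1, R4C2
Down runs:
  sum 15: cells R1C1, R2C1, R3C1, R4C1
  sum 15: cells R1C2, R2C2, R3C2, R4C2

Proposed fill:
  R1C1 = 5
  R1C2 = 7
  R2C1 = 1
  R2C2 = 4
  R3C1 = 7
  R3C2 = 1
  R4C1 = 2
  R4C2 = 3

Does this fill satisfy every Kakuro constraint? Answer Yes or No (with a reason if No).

Yes

Across: 5+7=12; 1+4=5; 7+1=8; 2+3=5. Down: 5+1+7+2=15; 7+4+1+3=15. No digit repeats within any run.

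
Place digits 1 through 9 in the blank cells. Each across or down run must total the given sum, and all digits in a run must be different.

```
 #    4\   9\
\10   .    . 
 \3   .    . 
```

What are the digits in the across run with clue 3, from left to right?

3 in 2 cells must be {1,2}; 4 in 2 cells must be {1,3}.
The 3 across and the 4 down share only 1, so R2C1 = 1.
R2C2 = 3 − 1 = 2 completes the 3 across.
R1C1 = 4 − 1 = 3 completes the 4 down.
R1C2 = 10 − 3 = 7 completes the 10 across.

1 2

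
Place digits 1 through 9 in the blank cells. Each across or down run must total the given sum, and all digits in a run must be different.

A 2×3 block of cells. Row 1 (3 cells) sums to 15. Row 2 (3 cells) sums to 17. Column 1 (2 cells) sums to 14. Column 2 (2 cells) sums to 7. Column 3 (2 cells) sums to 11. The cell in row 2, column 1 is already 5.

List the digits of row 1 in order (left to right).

(1,1) = 14 − 5 = 9 completes the 14 down.
Nothing is forced directly, so branch on (2,2), whose candidates are 3 or 4. If (2,2) = 4: then (1,2) would have to be in {1,2,4,5} for the 15 across but in {3} for the 7 down — contradiction. So (2,2) = 3.
(1,2) = 7 − 3 = 4 completes the 7 down.
(1,3) = 15 − 13 = 2 completes the 15 across.
(2,3) = 17 − 8 = 9 completes the 17 across.

9 4 2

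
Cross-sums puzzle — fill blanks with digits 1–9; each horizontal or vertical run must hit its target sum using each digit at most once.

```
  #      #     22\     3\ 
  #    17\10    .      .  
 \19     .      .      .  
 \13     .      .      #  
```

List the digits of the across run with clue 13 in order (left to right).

17 in 2 cells must be {8,9}; 3 in 2 cells must be {1,2}.
The 19 across and the 3 down share only 2, so R2C3 = 2.
R1C3 = 3 − 2 = 1 completes the 3 down.
R1C2 = 10 − 1 = 9 completes the 10 across.
R2C2 = 8: the only remaining digit allowed by both the 19 across and the 22 down.
R3C2 = 22 − 17 = 5 completes the 22 down.
R2C1 = 19 − 10 = 9 completes the 19 across.
R3C1 = 13 − 5 = 8 completes the 13 across.

8 5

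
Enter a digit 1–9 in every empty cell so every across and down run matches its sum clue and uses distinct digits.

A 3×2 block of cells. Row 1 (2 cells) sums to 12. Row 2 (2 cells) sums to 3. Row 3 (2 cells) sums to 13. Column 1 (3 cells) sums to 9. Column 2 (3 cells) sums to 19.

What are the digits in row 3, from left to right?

5, 8

3 in 2 cells must be {1,2}.
The 3 across and the 19 down share only 2, so (2,2) = 2.
(2,1) = 3 − 2 = 1 completes the 3 across.
Nothing is forced directly, so branch on (1,1), whose candidates are 3 or 5. If (1,1) = 5: then (1,2) would have to be in {7} for the 12 across but in {8,9} for the 19 down — contradiction. So (1,1) = 3.
(1,2) = 12 − 3 = 9 completes the 12 across.
(3,1) = 9 − 4 = 5 completes the 9 down.
(3,2) = 13 − 5 = 8 completes the 13 across.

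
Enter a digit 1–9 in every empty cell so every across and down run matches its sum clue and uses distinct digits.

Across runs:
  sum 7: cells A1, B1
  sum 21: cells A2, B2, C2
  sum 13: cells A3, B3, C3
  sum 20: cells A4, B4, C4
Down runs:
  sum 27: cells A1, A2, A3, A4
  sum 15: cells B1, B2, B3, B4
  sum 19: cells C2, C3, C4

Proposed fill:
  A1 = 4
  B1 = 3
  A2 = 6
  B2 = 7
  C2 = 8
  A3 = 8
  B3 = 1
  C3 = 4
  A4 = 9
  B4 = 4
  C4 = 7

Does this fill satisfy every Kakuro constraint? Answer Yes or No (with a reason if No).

Across: 4+3=7; 6+7+8=21; 8+1+4=13; 9+4+7=20. Down: 4+6+8+9=27; 3+7+1+4=15; 8+4+7=19. No digit repeats within any run.

Yes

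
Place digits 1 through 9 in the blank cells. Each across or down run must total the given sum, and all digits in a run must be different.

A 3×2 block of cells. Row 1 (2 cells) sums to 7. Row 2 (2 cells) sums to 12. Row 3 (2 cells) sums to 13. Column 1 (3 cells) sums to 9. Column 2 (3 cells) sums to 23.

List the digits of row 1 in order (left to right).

1 6

23 in 3 cells must be {6,8,9}.
The 7 across and the 23 down share only 6, so (1,2) = 6.
(1,1) = 7 − 6 = 1 completes the 7 across.
Nothing is forced directly, so branch on (2,1), whose candidates are 3 or 5. If (2,1) = 5: then (2,2) would have to be in {7} for the 12 across but in {8,9} for the 23 down — contradiction. So (2,1) = 3.
(2,2) = 12 − 3 = 9 completes the 12 across.
(3,1) = 9 − 4 = 5 completes the 9 down.
(3,2) = 13 − 5 = 8 completes the 13 across.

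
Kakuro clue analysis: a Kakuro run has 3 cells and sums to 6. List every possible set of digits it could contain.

{1,2,3}

3 distinct digits from 1–9 sum between 6 and 24.
Only one set works: {1,2,3}.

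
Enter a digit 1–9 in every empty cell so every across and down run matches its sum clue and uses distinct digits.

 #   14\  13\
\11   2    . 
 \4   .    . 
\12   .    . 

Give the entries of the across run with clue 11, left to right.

2 9

4 in 2 cells must be {1,3}.
R1C2 = 11 − 2 = 9 completes the 11 across.
Given what's placed, R2C1 must be 3 to fit the 4 across and 14 down.
R2C2 = 4 − 3 = 1 completes the 4 across.
R3C1 = 14 − 5 = 9 completes the 14 down.
R3C2 = 12 − 9 = 3 completes the 12 across.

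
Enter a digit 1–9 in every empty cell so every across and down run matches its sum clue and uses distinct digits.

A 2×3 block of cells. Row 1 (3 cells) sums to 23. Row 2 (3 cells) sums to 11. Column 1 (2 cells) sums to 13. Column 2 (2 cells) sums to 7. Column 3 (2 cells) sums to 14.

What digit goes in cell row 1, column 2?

6

23 in 3 cells must be {6,8,9}.
The 23 across and the 7 down share only 6, so (1,2) = 6.
(2,2) = 7 − 6 = 1 completes the 7 down.
Nothing is forced directly, so branch on (2,3), whose candidates are 6 or 8. If (2,3) = 8: then (1,3) would have to be in {8,9} for the 23 across but in {6} for the 14 down — contradiction. So (2,3) = 6.
(1,3) = 14 − 6 = 8 completes the 14 down.
(2,1) = 11 − 7 = 4 completes the 11 across.
(1,1) = 23 − 14 = 9 completes the 23 across.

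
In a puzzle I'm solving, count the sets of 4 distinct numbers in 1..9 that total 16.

8

4 distinct digits from 1–9 sum between 10 and 30.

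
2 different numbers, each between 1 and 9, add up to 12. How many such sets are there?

2 distinct digits from 1–9 sum between 3 and 17.
Enumerating: {3,9}, {4,8}, {5,7}.

3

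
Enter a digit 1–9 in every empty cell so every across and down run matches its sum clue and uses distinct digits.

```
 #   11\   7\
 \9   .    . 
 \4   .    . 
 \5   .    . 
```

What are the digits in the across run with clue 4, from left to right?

4 in 2 cells must be {1,3}; 7 in 3 cells must be {1,2,4}.
The 4 across and the 7 down share only 1, so R2C2 = 1.
R2C1 = 4 − 1 = 3 completes the 4 across.
Nothing is forced directly, so branch on R1C2, whose candidates are 2 or 4. If R1C2 = 4: then R1C1 would have to be in {5} for the 9 across but in {1,2,6,7} for the 11 down — contradiction. So R1C2 = 2.
R1C1 = 9 − 2 = 7 completes the 9 across.
R3C1 = 11 − 10 = 1 completes the 11 down.
R3C2 = 5 − 1 = 4 completes the 5 across.

3 1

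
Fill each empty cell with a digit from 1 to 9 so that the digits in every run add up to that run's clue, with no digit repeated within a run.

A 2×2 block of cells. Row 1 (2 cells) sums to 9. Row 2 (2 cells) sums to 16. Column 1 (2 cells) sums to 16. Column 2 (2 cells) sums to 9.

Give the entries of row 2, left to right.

16 in 2 cells must be {7,9}.
The 9 across and the 16 down share only 7, so (1,1) = 7.
(1,2) = 9 − 7 = 2 completes the 9 across.
(2,1) = 16 − 7 = 9 completes the 16 down.
(2,2) = 16 − 9 = 7 completes the 16 across.

9 7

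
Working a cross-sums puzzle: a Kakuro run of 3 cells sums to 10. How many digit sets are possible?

3 distinct digits from 1–9 sum between 6 and 24.
Enumerating: {1,2,7}, {1,3,6}, {1,4,5}, {2,3,5}.

4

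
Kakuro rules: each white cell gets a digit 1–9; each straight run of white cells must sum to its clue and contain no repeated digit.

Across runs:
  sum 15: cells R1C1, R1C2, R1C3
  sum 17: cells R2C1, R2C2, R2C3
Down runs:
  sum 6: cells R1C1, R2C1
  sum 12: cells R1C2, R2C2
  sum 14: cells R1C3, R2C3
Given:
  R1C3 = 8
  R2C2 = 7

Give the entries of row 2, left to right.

4 7 6

R1C2 = 12 − 7 = 5 completes the 12 down.
R2C3 = 14 − 8 = 6 completes the 14 down.
R1C1 = 15 − 13 = 2 completes the 15 across.
R2C1 = 17 − 13 = 4 completes the 17 across.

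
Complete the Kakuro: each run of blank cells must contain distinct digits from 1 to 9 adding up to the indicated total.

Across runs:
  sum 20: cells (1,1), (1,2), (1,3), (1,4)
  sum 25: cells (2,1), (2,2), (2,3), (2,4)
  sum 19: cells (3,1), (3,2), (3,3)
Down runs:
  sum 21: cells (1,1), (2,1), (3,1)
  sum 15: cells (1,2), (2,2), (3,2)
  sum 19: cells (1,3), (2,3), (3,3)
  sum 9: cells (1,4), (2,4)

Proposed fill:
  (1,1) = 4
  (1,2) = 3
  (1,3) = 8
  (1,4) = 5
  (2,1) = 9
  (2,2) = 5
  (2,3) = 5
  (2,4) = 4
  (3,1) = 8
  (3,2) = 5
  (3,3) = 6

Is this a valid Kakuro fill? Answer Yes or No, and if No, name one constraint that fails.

No — the across run (2,1)–(2,4) sums to 23, not 25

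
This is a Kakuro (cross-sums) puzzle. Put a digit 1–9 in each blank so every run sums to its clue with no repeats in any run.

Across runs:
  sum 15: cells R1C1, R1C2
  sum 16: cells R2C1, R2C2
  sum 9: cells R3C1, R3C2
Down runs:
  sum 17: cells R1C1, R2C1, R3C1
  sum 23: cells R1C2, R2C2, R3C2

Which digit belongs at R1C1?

16 in 2 cells must be {7,9}; 23 in 3 cells must be {6,8,9}.
The 16 across and the 23 down share only 9, so R2C2 = 9.
R2C1 = 16 − 9 = 7 completes the 16 across.
Nothing is forced directly, so branch on R1C2, whose candidates are 6 or 8. If R1C2 = 8: then R1C1 would have to be in {7} for the 15 across but in {1,2,4,6,8,9} for the 17 down — contradiction. So R1C2 = 6.
R1C1 = 15 − 6 = 9 completes the 15 across.
R3C1 = 17 − 16 = 1 completes the 17 down.
R3C2 = 9 − 1 = 8 completes the 9 across.

9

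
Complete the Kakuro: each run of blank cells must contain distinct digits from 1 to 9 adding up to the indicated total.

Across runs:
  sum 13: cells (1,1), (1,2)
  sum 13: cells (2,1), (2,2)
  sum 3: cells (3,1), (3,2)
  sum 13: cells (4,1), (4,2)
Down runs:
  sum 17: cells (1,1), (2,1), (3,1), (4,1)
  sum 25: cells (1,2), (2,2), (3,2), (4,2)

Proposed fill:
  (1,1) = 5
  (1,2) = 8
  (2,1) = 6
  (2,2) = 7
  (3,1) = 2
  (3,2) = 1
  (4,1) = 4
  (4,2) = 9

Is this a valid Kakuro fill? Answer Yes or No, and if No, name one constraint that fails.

Yes

Across: 5+8=13; 6+7=13; 2+1=3; 4+9=13. Down: 5+6+2+4=17; 8+7+1+9=25. No digit repeats within any run.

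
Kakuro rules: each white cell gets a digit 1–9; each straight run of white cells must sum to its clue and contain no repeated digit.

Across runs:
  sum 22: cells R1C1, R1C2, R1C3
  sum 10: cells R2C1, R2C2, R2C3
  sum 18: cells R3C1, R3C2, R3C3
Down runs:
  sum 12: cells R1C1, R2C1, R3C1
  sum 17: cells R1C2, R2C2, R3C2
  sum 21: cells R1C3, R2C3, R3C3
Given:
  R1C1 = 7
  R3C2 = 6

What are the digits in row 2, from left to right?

1 2 7

Given what's placed, R1C2 must be 9 to fit the 22 across and 17 down.
R1C3 = 22 − 16 = 6 completes the 22 across.
R2C2 = 17 − 15 = 2 completes the 17 down.
Given what's placed, R2C3 must be 7 to fit the 10 across and 21 down.
R3C3 = 21 − 13 = 8 completes the 21 down.
R2C1 = 10 − 9 = 1 completes the 10 across.
R3C1 = 18 − 14 = 4 completes the 18 across.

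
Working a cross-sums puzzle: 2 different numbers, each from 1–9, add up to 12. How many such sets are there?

2 distinct digits from 1–9 sum between 3 and 17.
Enumerating: {3,9}, {4,8}, {5,7}.

3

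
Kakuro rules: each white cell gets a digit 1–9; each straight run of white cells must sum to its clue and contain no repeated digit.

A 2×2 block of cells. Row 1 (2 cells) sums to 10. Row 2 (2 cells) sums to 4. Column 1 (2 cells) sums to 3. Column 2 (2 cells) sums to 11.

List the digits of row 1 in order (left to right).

2, 8

4 in 2 cells must be {1,3}; 3 in 2 cells must be {1,2}.
The 4 across and the 3 down share only 1, so (2,1) = 1.
(2,2) = 4 − 1 = 3 completes the 4 across.
(1,1) = 3 − 1 = 2 completes the 3 down.
(1,2) = 10 − 2 = 8 completes the 10 across.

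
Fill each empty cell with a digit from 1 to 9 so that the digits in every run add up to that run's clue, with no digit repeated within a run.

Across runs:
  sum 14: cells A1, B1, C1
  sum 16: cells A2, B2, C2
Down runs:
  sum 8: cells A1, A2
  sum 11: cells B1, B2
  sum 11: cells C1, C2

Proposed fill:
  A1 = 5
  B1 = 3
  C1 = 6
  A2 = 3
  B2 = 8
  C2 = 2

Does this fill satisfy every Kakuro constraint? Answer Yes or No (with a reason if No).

No — the down run C1–C2 sums to 8, not 11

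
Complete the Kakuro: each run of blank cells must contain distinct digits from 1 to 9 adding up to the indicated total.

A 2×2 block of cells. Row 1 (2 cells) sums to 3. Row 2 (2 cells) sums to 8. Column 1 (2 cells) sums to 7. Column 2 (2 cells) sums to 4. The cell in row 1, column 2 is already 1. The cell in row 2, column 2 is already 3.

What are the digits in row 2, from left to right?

5 3

3 in 2 cells must be {1,2}; 4 in 2 cells must be {1,3}.
(1,1) = 3 − 1 = 2 completes the 3 across.
(2,1) = 8 − 3 = 5 completes the 8 across.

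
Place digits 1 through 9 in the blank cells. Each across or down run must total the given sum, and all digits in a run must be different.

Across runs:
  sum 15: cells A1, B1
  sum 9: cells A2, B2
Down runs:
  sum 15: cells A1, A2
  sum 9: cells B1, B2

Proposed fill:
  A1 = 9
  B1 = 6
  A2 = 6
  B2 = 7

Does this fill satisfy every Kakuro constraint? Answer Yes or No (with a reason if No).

No — the across run A2–B2 sums to 13, not 9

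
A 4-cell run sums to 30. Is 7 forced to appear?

Yes

The only way to make 30 from 4 distinct digits is {6,7,8,9}, which contains 7.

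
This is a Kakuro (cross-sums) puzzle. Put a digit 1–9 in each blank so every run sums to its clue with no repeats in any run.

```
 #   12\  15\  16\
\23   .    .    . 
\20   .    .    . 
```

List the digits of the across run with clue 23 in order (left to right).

23 in 3 cells must be {6,8,9}; 16 in 2 cells must be {7,9}.
The 23 across and the 16 down share only 9, so R1C3 = 9.
R2C3 = 16 − 9 = 7 completes the 16 down.
Given what's placed, R1C1 must be 8 to fit the 23 across and 12 down.
R1C2 = 23 − 17 = 6 completes the 23 across.
R2C1 = 12 − 8 = 4 completes the 12 down.
R2C2 = 20 − 11 = 9 completes the 20 across.

8 6 9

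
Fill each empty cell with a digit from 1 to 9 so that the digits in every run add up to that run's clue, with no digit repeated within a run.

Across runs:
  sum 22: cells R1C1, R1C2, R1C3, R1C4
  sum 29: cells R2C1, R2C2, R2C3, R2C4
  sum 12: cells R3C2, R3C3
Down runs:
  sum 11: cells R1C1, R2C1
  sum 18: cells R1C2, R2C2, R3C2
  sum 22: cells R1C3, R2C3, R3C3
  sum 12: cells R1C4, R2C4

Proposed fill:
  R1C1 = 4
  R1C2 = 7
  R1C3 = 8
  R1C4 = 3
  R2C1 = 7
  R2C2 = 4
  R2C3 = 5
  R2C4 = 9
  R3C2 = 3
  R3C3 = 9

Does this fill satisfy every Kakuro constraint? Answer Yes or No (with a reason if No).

No — the down run R1C2–R3C2 sums to 14, not 18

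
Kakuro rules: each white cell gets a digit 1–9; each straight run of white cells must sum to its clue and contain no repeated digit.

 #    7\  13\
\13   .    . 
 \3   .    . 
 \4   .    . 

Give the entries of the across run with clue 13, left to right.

4, 9

3 in 2 cells must be {1,2}; 4 in 2 cells must be {1,3}; 7 in 3 cells must be {1,2,4}.
The 13 across and the 7 down share only 4, so R1C1 = 4.
R1C2 = 13 − 4 = 9 completes the 13 across.
Given what's placed, R2C2 must be 1 to fit the 3 across and 13 down.
R3C1 = 1: the only remaining digit allowed by both the 4 across and the 7 down.
R3C2 = 4 − 1 = 3 completes the 4 across.
R2C1 = 3 − 1 = 2 completes the 3 across.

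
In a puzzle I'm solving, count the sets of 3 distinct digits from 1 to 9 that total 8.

2

3 distinct digits from 1–9 sum between 6 and 24.
Enumerating: {1,2,5}, {1,3,4}.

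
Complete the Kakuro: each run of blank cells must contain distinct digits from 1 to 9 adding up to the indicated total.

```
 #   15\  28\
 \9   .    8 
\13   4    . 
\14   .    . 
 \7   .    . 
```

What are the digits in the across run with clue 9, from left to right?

R1C1 = 9 − 8 = 1 completes the 9 across.
R2C2 = 13 − 4 = 9 completes the 13 across.
R3C1 = 8: the only remaining digit allowed by both the 14 across and the 15 down.
R3C2 = 14 − 8 = 6 completes the 14 across.
R4C1 = 15 − 13 = 2 completes the 15 down.
R4C2 = 7 − 2 = 5 completes the 7 across.

1 8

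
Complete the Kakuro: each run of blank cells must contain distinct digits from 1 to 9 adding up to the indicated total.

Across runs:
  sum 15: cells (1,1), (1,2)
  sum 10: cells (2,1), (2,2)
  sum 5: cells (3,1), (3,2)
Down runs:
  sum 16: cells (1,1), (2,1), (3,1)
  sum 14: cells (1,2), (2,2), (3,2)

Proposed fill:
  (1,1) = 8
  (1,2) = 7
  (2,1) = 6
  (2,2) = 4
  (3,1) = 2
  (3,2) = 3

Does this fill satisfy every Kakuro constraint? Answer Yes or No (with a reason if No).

Yes

Across: 8+7=15; 6+4=10; 2+3=5. Down: 8+6+2=16; 7+4+3=14. No digit repeats within any run.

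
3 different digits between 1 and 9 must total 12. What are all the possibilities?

3 distinct digits from 1–9 sum between 6 and 24.

{1,2,9}; {1,3,8}; {1,4,7}; {1,5,6}; {2,3,7}; {2,4,6}; {3,4,5}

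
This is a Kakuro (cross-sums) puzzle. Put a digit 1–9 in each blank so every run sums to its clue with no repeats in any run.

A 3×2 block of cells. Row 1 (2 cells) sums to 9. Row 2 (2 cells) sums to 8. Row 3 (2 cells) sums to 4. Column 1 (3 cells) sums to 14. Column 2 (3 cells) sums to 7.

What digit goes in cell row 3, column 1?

3

4 in 2 cells must be {1,3}; 7 in 3 cells must be {1,2,4}.
The 4 across and the 7 down share only 1, so (3,2) = 1.
Given what's placed, (2,2) must be 2 to fit the 8 across and 7 down.
(3,1) = 4 − 1 = 3 completes the 4 across.
(1,2) = 7 − 3 = 4 completes the 7 down.
(2,1) = 8 − 2 = 6 completes the 8 across.
(1,1) = 9 − 4 = 5 completes the 9 across.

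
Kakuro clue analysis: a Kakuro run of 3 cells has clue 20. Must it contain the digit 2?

Counterexample: {3,8,9} sums to 20 without using 2.

No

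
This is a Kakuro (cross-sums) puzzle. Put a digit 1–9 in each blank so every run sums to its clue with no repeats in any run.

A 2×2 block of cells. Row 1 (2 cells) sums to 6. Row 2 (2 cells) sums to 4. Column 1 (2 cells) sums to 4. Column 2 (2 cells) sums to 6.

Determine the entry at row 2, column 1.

4 in 2 cells must be {1,3}.
The 6 across and the 4 down share only 1, so (1,1) = 1.
(1,2) = 6 − 1 = 5 completes the 6 across.
(2,1) = 4 − 1 = 3 completes the 4 down.
(2,2) = 4 − 3 = 1 completes the 4 across.

3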